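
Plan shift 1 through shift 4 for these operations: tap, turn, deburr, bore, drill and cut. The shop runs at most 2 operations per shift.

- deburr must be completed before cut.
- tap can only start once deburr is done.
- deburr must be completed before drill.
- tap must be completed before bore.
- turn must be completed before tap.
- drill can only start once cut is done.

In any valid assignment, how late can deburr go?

Downstream work caps deburr at shift 2.
deburr at shift 2 is achievable: tap -> shift 3, drill -> shift 4, bore -> shift 4, cut -> shift 3, turn -> shift 1, deburr -> shift 2.

shift 2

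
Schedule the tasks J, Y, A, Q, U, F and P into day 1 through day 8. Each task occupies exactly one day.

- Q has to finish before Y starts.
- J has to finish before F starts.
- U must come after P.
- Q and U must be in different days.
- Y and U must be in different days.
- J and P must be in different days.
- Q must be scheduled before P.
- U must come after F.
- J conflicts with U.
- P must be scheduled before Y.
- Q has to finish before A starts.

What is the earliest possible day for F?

Precedence pushes F to at least day 2; downstream work caps F at day 7.
F at day 2 is achievable: Y in day 3, Q in day 1, A in day 2, U in day 4, F in day 2, J in day 1, P in day 2.

day 2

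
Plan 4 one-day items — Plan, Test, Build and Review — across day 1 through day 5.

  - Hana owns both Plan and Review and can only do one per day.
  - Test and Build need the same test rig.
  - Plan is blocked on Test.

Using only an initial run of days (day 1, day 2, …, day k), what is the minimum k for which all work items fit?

The precedence chain requires at least 2 distinct days.
2 works (last occupied day: day 2): for example Plan=day 2, Test=day 1, Review=day 1, Build=day 2.

2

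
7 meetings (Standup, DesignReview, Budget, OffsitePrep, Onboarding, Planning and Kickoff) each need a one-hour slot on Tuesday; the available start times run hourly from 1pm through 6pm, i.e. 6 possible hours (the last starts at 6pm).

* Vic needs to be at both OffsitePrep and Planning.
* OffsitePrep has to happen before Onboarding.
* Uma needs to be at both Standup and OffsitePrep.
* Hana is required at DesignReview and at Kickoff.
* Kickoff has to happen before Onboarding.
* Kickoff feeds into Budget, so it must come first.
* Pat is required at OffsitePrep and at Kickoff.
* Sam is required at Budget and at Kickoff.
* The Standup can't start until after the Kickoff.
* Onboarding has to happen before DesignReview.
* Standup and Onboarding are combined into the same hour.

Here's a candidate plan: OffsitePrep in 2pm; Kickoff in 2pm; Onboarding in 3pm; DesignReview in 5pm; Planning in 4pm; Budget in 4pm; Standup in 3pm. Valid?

No. Pat is required at OffsitePrep and at Kickoff is not satisfied.

Kickoff has to happen before Onboarding — holds.
Sam is required at Budget and at Kickoff — holds.
Vic needs to be at both OffsitePrep and Planning — holds.
OffsitePrep has to happen before Onboarding — holds.
Onboarding has to happen before DesignReview — holds.
Standup and Onboarding are combined into the same hour — holds.
Pat is required at OffsitePrep and at Kickoff — violated.
Kickoff feeds into Budget, so it must come first — holds.
Hana is required at DesignReview and at Kickoff — holds.
The Standup can't start until after the Kickoff — holds.
Uma needs to be at both Standup and OffsitePrep — holds.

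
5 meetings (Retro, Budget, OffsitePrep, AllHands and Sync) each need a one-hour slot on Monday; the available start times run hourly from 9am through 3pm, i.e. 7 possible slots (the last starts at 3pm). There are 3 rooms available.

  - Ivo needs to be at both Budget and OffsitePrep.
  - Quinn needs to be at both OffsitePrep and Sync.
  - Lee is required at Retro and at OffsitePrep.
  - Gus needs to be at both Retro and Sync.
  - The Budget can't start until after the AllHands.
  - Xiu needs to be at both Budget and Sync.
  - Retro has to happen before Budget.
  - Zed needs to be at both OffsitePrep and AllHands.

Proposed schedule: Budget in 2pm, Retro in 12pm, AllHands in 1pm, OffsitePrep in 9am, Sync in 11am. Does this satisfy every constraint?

Gus needs to be at both Retro and Sync — holds.
The Budget can't start until after the AllHands — holds.
There are 3 rooms available — holds.
Quinn needs to be at both OffsitePrep and Sync — holds.
Lee is required at Retro and at OffsitePrep — holds.
Ivo needs to be at both Budget and OffsitePrep — holds.
Xiu needs to be at both Budget and Sync — holds.
Retro has to happen before Budget — holds.
Zed needs to be at both OffsitePrep and AllHands — holds.

Yes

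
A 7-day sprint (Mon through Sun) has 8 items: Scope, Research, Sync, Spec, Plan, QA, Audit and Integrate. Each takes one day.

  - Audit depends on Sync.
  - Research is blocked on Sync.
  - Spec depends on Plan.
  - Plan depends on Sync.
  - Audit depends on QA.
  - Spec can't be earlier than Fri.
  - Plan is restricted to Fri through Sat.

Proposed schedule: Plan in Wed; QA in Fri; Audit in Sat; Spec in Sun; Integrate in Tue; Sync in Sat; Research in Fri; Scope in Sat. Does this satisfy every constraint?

Spec depends on Plan — holds.
Plan is restricted to Fri through Sat — violated.
Plan depends on Sync — violated.
Research is blocked on Sync — violated.
Audit depends on Sync — violated.
Spec can't be earlier than Fri — holds.
Audit depends on QA — holds.

No — it violates: Plan depends on Sync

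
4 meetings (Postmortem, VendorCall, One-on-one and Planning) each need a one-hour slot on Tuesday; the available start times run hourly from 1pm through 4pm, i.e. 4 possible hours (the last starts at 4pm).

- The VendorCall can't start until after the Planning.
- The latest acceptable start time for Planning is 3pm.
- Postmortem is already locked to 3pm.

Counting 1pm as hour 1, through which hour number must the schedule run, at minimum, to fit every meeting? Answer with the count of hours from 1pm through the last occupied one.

3 hours

The precedence chain requires at least 2 distinct hours.
Postmortem can't be placed before 3pm — that is hour 3 counting from 1pm — so the schedule must run through at least 3 hours.
3 works (last occupied hour: 3pm): for example One-on-one in 1pm, Postmortem in 3pm, Planning in 1pm, VendorCall in 2pm.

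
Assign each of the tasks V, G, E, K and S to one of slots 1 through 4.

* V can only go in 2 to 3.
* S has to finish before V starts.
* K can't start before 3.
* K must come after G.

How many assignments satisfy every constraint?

Splitting on V: it can be 2 (20), 3 (40). Listing each branch's schedules as (G, E, K, S):
V=2: (1,1,3,1) (1,1,4,1) (1,2,3,1) (1,2,4,1) (1,3,3,1) (1,3,4,1) (1,4,3,1) (1,4,4,1) (2,1,3,1) (2,1,4,1) (2,2,3,1) (2,2,4,1) (2,3,3,1) (2,3,4,1) (2,4,3,1) (2,4,4,1) (3,1,4,1) (3,2,4,1) (3,3,4,1) (3,4,4,1) — 20.
V=3: (1,1,3,1) (1,1,3,2) (1,1,4,1) (1,1,4,2) (1,2,3,1) (1,2,3,2) (1,2,4,1) (1,2,4,2) (1,3,3,1) (1,3,3,2) (1,3,4,1) (1,3,4,2) (1,4,3,1) (1,4,3,2) (1,4,4,1) (1,4,4,2) (2,1,3,1) (2,1,3,2) (2,1,4,1) (2,1,4,2) (2,2,3,1) (2,2,3,2) (2,2,4,1) (2,2,4,2) (2,3,3,1) (2,3,3,2) (2,3,4,1) (2,3,4,2) (2,4,3,1) (2,4,3,2) (2,4,4,1) (2,4,4,2) (3,1,4,1) (3,1,4,2) (3,2,4,1) (3,2,4,2) (3,3,4,1) (3,3,4,2) (3,4,4,1) (3,4,4,2) — 40.
Summing: 20 + 40 = 60.

60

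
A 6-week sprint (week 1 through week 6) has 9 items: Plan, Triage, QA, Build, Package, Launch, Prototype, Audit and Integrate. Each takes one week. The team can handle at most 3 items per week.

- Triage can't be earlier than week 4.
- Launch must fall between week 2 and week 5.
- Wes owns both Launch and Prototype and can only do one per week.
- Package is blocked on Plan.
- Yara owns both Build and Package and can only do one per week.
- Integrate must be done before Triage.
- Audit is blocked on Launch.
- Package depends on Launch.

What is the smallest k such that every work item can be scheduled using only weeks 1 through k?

4

The precedence chain requires at least 2 distinct weeks.
With at most 3 per week and 9 work items, at least 3 weeks are needed.
Triage can't be placed before week 4, so the schedule must run through at least week 4.
4 works (last occupied week: week 4): for example Triage -> week 4, Plan -> week 1, Integrate -> week 1, Audit -> week 3, Prototype -> week 3, Package -> week 3, QA -> week 1, Launch -> week 2, Build -> week 2.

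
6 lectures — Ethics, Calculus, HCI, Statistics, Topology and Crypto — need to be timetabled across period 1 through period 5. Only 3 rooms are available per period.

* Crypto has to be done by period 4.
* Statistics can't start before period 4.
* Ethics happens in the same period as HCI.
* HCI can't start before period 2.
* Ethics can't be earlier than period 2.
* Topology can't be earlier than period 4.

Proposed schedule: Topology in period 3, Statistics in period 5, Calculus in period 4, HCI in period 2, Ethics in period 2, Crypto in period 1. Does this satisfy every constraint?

Invalid. Topology can't be earlier than period 4.

Statistics can't start before period 4 — holds.
Topology can't be earlier than period 4 — violated.
Only 3 rooms are available per period — holds.
Ethics can't be earlier than period 2 — holds.
Crypto has to be done by period 4 — holds.
HCI can't start before period 2 — holds.
Ethics happens in the same period as HCI — holds.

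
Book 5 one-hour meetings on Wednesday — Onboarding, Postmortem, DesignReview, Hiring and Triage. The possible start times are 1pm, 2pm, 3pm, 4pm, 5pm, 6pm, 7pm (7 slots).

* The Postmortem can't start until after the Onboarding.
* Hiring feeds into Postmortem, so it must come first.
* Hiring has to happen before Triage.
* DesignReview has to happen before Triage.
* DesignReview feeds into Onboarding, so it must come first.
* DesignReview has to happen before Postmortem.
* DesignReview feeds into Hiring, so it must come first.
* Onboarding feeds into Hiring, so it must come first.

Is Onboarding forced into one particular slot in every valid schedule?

No

Onboarding can be 2pm (e.g. Triage -> 4pm; Postmortem -> 4pm; DesignReview -> 1pm; Onboarding -> 2pm; Hiring -> 3pm) or 3pm (e.g. Onboarding=3pm, Triage=5pm, Hiring=4pm, Postmortem=5pm, DesignReview=1pm).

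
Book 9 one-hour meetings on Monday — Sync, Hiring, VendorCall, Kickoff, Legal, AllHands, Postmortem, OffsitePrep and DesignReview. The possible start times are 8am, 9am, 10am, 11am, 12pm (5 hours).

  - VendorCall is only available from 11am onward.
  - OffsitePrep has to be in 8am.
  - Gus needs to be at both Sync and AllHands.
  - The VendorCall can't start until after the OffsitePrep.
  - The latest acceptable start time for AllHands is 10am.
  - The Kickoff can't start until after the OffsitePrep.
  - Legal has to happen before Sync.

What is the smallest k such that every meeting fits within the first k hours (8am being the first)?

4 hours

The precedence chain requires at least 2 distinct hours.
VendorCall can't be placed before 11am — that is hour 4 counting from 8am — so the schedule must run through at least 4 hours.
4 works (last occupied hour: 11am): for example VendorCall=11am, Kickoff=9am, OffsitePrep=8am, Legal=8am, DesignReview=8am, Hiring=8am, AllHands=8am, Postmortem=8am, Sync=9am.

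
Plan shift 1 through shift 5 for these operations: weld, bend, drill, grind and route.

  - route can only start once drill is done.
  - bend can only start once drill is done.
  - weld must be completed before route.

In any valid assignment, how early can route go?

shift 2

Precedence pushes route to at least shift 2.
route at shift 2 is achievable: bend=shift 2; grind=shift 1; drill=shift 1; route=shift 2; weld=shift 1.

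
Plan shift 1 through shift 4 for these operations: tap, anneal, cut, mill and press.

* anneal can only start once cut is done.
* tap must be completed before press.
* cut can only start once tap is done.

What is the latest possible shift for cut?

shift 3

Precedence pushes cut to at least shift 2; downstream work caps cut at shift 3.
cut at shift 3 is achievable: tap -> shift 1, cut -> shift 3, mill -> shift 1, anneal -> shift 4, press -> shift 2.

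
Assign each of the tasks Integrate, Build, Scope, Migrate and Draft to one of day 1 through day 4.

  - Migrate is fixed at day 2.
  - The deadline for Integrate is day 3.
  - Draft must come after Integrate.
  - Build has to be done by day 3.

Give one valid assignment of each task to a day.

Build -> day 1; Scope -> day 1; Integrate -> day 1; Draft -> day 2; Migrate -> day 2

Checking: Integrate(day 1) before Draft(day 2); Build=day 1 in [day 1,day 3]; Migrate=day 2 in [day 2,day 2]; Integrate=day 1 in [day 1,day 3].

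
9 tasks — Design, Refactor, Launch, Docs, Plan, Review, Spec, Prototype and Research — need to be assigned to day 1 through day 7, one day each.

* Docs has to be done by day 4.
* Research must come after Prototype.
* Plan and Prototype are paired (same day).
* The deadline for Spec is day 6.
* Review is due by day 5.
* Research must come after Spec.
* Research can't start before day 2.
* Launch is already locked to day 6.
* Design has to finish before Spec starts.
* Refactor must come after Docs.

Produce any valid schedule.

Spec in day 2, Research in day 3, Plan in day 1, Review in day 1, Prototype in day 1, Refactor in day 2, Launch in day 6, Docs in day 1, Design in day 1

Checking: Prototype(day 1) before Research(day 3); Docs(day 1) before Refactor(day 2); Spec(day 2) before Research(day 3); Design(day 1) before Spec(day 2); Plan = Prototype = day 1; Research=day 3 in [day 2,day 7]; Launch=day 6 in [day 6,day 6]; Review=day 1 in [day 1,day 5]; Docs=day 1 in [day 1,day 4]; Spec=day 2 in [day 1,day 6].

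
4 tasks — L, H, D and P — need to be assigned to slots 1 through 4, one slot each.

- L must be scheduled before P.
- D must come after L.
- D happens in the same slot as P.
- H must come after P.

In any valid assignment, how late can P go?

Precedence pushes P to at least 2; downstream work caps P at 3.
P at 3 is achievable: H=4; D=3; P=3; L=1.

3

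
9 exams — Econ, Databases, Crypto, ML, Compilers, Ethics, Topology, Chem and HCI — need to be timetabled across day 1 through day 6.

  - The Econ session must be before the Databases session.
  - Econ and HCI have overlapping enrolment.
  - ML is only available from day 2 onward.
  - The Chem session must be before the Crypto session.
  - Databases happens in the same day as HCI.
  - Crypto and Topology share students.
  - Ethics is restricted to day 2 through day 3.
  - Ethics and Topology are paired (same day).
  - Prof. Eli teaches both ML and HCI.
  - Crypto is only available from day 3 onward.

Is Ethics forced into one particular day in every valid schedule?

No

Ethics can be day 2 (e.g. Topology in day 2, Databases in day 3, Crypto in day 3, Compilers in day 1, ML in day 2, Ethics in day 2, HCI in day 3, Chem in day 1, Econ in day 1) or day 3 (e.g. Econ=day 1; HCI=day 3; Ethics=day 3; Crypto=day 4; ML=day 2; Topology=day 3; Chem=day 1; Compilers=day 1; Databases=day 3).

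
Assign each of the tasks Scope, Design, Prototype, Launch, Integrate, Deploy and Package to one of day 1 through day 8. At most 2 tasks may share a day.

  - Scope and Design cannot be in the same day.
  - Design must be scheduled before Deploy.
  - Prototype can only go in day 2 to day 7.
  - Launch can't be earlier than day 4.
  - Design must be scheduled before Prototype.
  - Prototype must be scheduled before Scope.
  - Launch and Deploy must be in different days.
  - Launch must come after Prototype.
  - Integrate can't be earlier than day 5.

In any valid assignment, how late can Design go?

Downstream work caps Design at day 6.
Design at day 6 is achievable: Integrate in day 5, Design in day 6, Launch in day 8, Deploy in day 7, Scope in day 8, Package in day 1, Prototype in day 7.

day 6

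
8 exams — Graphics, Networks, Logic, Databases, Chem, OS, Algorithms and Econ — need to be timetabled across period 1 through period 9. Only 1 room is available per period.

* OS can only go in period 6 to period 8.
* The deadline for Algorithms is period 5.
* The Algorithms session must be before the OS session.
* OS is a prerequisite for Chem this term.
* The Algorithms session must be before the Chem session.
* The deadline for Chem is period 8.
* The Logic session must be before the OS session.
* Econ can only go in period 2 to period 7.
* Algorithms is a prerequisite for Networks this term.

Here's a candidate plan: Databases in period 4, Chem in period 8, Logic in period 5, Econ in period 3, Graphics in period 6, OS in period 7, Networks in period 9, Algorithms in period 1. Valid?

Algorithms is a prerequisite for Networks this term — holds.
The deadline for Chem is period 8 — holds.
OS is a prerequisite for Chem this term — holds.
The Logic session must be before the OS session — holds.
The deadline for Algorithms is period 5 — holds.
Only 1 room is available per period — holds.
The Algorithms session must be before the OS session — holds.
Econ can only go in period 2 to period 7 — holds.
The Algorithms session must be before the Chem session — holds.
OS can only go in period 6 to period 8 — holds.

Yes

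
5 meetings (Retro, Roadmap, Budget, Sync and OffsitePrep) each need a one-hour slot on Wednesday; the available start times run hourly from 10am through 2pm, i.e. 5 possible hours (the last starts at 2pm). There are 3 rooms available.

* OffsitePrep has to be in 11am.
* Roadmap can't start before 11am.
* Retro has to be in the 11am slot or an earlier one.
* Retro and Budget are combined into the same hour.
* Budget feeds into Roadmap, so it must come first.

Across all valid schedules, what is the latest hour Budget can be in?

Budget must be in the same hour as Retro, which can't be after 11am, so Budget is at most 11am.
Budget at 11am is achievable: Retro=11am; Roadmap=12pm; Sync=10am; Budget=11am; OffsitePrep=11am.

11am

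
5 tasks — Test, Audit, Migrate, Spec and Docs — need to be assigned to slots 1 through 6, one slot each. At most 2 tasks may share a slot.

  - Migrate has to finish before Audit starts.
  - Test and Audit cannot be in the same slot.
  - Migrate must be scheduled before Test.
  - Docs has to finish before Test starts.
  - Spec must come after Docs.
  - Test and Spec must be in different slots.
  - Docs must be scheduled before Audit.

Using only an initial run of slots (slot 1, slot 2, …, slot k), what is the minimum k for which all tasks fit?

The precedence chain requires at least 2 distinct slots.
With at most 2 per slot and 5 tasks, at least 3 slots are needed.
3 works (last occupied slot: 3): for example Spec -> 3; Test -> 2; Audit -> 3; Migrate -> 1; Docs -> 1.

3 slots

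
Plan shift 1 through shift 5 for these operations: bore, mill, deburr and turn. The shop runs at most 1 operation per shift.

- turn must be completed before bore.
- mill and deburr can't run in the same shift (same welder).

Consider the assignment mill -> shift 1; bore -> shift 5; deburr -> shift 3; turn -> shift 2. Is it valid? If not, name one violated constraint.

The shop runs at most 1 operation per shift — holds.
turn must be completed before bore — holds.
mill and deburr can't run in the same shift (same welder) — holds.

Yes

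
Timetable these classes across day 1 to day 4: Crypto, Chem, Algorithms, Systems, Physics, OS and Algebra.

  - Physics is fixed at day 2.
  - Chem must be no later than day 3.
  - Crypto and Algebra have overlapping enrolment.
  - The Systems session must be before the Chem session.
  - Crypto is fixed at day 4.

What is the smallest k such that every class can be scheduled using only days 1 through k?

The precedence chain requires at least 2 distinct days.
Crypto can't be placed before day 4, so the schedule must run through at least day 4.
4 works (last occupied day: day 4): for example Systems=day 1, OS=day 1, Physics=day 2, Chem=day 2, Algebra=day 1, Algorithms=day 1, Crypto=day 4.

4 days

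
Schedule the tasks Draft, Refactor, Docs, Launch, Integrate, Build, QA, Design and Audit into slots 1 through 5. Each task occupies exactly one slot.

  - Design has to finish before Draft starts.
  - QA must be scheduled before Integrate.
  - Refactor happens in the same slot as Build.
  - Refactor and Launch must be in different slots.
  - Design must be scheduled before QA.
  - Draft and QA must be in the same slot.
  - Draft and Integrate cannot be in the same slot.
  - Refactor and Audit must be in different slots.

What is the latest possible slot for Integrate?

5

Precedence pushes Integrate to at least 3.
Integrate at 5 is achievable: Refactor in 1; Design in 1; Build in 1; Integrate in 5; QA in 2; Launch in 2; Draft in 2; Audit in 2; Docs in 1.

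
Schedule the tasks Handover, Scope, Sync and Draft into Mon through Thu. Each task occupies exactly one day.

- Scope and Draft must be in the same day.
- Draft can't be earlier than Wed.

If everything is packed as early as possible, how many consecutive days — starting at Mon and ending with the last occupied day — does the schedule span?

Draft can't be placed before Wed — that is day 3 counting from Mon — so the schedule must run through at least 3 days.
3 works (last occupied day: Wed): for example Handover=Mon, Sync=Mon, Scope=Wed, Draft=Wed.

3 days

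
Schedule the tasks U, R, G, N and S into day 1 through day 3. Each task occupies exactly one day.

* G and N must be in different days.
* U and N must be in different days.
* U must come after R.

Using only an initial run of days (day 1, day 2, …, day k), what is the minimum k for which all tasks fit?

2

The precedence chain requires at least 2 distinct days.
2 works (last occupied day: day 2): for example N -> day 1; S -> day 1; G -> day 2; U -> day 2; R -> day 1.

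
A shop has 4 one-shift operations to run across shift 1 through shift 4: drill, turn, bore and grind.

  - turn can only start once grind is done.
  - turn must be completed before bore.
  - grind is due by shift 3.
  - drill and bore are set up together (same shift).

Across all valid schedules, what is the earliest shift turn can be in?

Precedence pushes turn to at least shift 2; downstream work caps turn at shift 3.
turn at shift 2 is achievable: drill=shift 3; bore=shift 3; turn=shift 2; grind=shift 1.

shift 2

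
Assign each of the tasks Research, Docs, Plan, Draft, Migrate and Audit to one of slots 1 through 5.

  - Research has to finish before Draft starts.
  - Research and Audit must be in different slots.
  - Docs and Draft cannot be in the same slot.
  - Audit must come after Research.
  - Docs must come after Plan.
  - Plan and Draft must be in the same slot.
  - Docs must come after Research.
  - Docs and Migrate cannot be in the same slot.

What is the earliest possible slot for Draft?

Precedence pushes Draft to at least 2; Draft must be in the same slot as Plan, which can't be after 4, so Draft is at most 4.
Draft at 2 is achievable: Draft in 2, Audit in 2, Migrate in 1, Docs in 3, Plan in 2, Research in 1.

2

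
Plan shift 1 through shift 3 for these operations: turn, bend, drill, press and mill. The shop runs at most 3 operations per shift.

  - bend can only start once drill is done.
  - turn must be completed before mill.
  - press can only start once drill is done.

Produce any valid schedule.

press in shift 2; bend in shift 2; turn in shift 1; mill in shift 2; drill in shift 1

Checking: drill(shift 1) before bend(shift 2); turn(shift 1) before mill(shift 2); drill(shift 1) before press(shift 2); max 3 per shift (cap 3).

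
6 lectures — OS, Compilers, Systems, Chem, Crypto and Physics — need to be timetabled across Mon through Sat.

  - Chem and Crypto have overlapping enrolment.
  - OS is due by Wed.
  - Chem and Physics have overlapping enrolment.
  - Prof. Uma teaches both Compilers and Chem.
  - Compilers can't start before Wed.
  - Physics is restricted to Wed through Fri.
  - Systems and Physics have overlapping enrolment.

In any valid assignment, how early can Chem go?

Chem at Mon is achievable: Systems=Mon, Compilers=Wed, Physics=Wed, OS=Mon, Chem=Mon, Crypto=Tue.

Mon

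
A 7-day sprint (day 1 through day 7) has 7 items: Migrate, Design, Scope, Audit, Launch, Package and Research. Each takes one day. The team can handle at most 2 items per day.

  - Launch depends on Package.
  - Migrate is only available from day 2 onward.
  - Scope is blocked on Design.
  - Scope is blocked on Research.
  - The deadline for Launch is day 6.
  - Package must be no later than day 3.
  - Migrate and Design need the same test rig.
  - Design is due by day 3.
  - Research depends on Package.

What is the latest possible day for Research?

day 6

Precedence pushes Research to at least day 2; downstream work caps Research at day 6.
Research at day 6 is achievable: Package=day 1; Migrate=day 2; Launch=day 2; Design=day 1; Research=day 6; Audit=day 3; Scope=day 7.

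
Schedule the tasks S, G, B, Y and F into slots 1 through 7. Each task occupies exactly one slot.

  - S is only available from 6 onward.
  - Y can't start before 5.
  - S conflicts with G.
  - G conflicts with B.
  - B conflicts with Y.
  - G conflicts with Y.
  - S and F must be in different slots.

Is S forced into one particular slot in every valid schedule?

S can be 6 (e.g. F in 1, S in 6, G in 1, Y in 5, B in 2) or 7 (e.g. F -> 1; B -> 2; S -> 7; Y -> 5; G -> 1).

No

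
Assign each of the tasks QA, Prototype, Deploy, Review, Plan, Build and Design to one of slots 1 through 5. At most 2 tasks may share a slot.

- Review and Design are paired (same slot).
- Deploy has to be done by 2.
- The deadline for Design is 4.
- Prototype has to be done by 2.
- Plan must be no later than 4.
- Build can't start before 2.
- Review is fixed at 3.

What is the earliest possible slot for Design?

3

Design must be in the same slot as Review, which can't be before 3, so Design is at least 3; Design's own window allows nothing later than 4; Design must be in the same slot as Review, which can't be after 3, so Design is at most 3.
Design at 3 is achievable: Build -> 2, Design -> 3, Review -> 3, Prototype -> 1, QA -> 4, Deploy -> 1, Plan -> 2.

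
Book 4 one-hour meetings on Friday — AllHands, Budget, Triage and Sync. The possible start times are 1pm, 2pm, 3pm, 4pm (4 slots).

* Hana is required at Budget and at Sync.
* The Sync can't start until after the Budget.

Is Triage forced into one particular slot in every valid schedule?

Triage can be 1pm (e.g. Sync -> 2pm, Budget -> 1pm, Triage -> 1pm, AllHands -> 1pm) or 2pm (e.g. Sync -> 2pm, Triage -> 2pm, AllHands -> 1pm, Budget -> 1pm).

No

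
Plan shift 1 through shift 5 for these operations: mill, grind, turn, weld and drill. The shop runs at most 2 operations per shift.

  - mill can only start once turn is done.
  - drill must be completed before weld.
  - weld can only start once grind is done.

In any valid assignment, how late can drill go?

shift 4

Downstream work caps drill at shift 4.
drill at shift 4 is achievable: grind=shift 1, drill=shift 4, turn=shift 1, mill=shift 2, weld=shift 5.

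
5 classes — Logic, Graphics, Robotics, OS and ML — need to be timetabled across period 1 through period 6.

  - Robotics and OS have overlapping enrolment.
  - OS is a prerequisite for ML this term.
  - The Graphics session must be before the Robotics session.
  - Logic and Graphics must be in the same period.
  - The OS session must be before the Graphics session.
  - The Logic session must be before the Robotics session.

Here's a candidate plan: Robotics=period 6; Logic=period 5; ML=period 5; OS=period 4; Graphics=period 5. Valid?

The Logic session must be before the Robotics session — holds.
Robotics and OS have overlapping enrolment — holds.
Logic and Graphics must be in the same period — holds.
The OS session must be before the Graphics session — holds.
OS is a prerequisite for ML this term — holds.
The Graphics session must be before the Robotics session — holds.

Valid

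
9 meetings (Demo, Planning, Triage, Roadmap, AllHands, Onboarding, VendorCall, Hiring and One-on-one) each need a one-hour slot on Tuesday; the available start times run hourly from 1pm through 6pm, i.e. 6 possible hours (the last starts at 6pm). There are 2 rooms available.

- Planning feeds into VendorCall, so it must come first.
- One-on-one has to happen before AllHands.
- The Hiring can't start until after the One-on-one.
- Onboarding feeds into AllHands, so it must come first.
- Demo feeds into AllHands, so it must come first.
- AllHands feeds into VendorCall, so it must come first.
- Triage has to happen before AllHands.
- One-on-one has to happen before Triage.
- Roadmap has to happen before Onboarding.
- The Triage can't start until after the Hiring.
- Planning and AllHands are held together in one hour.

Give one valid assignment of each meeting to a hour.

Onboarding=2pm, VendorCall=5pm, Triage=3pm, Roadmap=1pm, Hiring=2pm, AllHands=4pm, Demo=3pm, Planning=4pm, One-on-one=1pm

Checking: One-on-one(1pm) before Hiring(2pm); One-on-one(1pm) before Triage(3pm); Triage(3pm) before AllHands(4pm); One-on-one(1pm) before AllHands(4pm); AllHands(4pm) before VendorCall(5pm); Roadmap(1pm) before Onboarding(2pm); Onboarding(2pm) before AllHands(4pm); Planning(4pm) before VendorCall(5pm); Hiring(2pm) before Triage(3pm); Demo(3pm) before AllHands(4pm); Planning = AllHands = 4pm; max 2 per hour (cap 2).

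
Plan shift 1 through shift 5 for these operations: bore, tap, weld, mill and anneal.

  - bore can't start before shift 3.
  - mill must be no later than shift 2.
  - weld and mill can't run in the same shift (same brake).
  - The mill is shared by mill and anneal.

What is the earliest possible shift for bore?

shift 3

Bore is available from shift 3.
bore at shift 3 is achievable: anneal in shift 2, tap in shift 1, mill in shift 1, bore in shift 3, weld in shift 2.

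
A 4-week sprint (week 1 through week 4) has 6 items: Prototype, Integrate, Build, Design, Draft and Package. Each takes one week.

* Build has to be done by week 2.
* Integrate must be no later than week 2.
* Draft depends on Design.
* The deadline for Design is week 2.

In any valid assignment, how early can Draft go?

week 2

Precedence pushes Draft to at least week 2.
Draft at week 2 is achievable: Prototype=week 1, Design=week 1, Integrate=week 1, Draft=week 2, Package=week 1, Build=week 1.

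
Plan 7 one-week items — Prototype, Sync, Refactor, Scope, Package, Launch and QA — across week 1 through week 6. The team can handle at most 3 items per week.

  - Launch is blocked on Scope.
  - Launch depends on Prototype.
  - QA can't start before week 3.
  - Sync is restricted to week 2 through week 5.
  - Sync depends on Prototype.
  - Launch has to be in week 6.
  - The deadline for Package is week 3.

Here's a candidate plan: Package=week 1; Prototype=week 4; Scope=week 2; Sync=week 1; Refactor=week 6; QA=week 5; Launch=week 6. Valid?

Launch is blocked on Scope — holds.
Launch has to be in week 6 — holds.
Sync is restricted to week 2 through week 5 — violated.
QA can't start before week 3 — holds.
The team can handle at most 3 items per week — holds.
Sync depends on Prototype — violated.
The deadline for Package is week 3 — holds.
Launch depends on Prototype — holds.

No. Sync depends on Prototype is not satisfied.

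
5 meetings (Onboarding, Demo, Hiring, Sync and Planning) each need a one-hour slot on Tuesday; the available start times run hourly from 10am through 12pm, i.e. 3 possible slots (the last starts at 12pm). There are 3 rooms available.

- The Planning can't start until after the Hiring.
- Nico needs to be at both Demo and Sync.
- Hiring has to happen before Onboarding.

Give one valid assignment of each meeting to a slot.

Onboarding=11am; Hiring=10am; Sync=11am; Demo=10am; Planning=11am

Checking: Hiring(10am) before Planning(11am); Hiring(10am) before Onboarding(11am); Demo(10am) != Sync(11am); max 3 per slot (cap 3).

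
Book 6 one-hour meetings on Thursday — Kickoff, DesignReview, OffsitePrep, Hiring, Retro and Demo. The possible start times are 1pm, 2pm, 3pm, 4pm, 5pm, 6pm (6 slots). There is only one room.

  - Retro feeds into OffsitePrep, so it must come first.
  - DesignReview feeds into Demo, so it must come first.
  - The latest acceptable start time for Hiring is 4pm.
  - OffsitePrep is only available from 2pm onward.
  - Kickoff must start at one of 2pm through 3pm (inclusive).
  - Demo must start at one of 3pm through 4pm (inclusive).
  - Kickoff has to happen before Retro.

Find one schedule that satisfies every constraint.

Demo=3pm, Retro=5pm, OffsitePrep=6pm, DesignReview=1pm, Kickoff=2pm, Hiring=4pm

Checking: Retro(5pm) before OffsitePrep(6pm); Kickoff(2pm) before Retro(5pm); DesignReview(1pm) before Demo(3pm); OffsitePrep=6pm in [2pm,6pm]; Kickoff=2pm in [2pm,3pm]; Demo=3pm in [3pm,4pm]; Hiring=4pm in [1pm,4pm]; max 1 per slot (cap 1).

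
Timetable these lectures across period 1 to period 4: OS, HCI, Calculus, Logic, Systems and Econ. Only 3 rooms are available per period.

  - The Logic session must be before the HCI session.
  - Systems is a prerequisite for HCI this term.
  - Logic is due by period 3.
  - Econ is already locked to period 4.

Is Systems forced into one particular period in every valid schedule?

Systems can be period 1 (e.g. HCI in period 2; Systems in period 1; Logic in period 1; Calculus in period 2; Econ in period 4; OS in period 1) or period 2 (e.g. Logic in period 1, OS in period 1, HCI in period 3, Econ in period 4, Calculus in period 1, Systems in period 2).

No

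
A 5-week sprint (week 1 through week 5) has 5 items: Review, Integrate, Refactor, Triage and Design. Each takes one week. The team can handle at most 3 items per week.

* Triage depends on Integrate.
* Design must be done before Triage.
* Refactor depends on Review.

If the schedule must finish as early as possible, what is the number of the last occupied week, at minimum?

week 2

The precedence chain requires at least 2 distinct weeks.
With at most 3 per week and 5 work items, at least 2 weeks are needed.
2 works (last occupied week: week 2): for example Integrate in week 1, Review in week 1, Design in week 1, Triage in week 2, Refactor in week 2.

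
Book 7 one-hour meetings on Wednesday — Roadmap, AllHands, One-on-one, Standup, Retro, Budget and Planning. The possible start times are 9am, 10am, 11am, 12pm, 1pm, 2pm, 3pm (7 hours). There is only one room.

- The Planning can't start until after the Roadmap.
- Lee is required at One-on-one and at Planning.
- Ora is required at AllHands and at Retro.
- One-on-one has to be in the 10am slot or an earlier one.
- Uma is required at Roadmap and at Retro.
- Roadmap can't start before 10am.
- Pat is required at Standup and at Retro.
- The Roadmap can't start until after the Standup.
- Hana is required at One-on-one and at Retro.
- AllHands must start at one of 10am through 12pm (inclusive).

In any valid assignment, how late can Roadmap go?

2pm

Roadmap is available from 10am; downstream work caps Roadmap at 2pm.
Roadmap at 2pm is achievable: One-on-one in 9am, Standup in 11am, Planning in 3pm, Retro in 12pm, Roadmap in 2pm, AllHands in 10am, Budget in 1pm.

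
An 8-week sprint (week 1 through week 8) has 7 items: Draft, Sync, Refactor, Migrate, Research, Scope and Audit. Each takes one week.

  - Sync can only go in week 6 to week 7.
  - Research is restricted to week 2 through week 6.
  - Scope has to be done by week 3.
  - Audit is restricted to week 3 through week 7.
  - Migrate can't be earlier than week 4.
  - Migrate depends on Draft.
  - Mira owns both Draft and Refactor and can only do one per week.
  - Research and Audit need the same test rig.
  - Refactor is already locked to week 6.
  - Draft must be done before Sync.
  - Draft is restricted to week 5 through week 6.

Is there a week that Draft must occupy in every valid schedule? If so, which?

week 5

Draft's window is week 5–week 6.
Refactor is fixed at week 6, and Draft can't share a week with Refactor.
So Draft must be week 5.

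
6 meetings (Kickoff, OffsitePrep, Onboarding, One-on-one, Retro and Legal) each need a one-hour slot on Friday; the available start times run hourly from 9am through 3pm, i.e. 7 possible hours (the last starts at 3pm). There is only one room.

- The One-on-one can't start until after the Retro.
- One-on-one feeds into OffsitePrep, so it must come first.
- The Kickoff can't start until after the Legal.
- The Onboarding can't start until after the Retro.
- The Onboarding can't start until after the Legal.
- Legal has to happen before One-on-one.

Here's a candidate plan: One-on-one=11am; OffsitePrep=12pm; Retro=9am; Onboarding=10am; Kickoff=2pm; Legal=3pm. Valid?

The Onboarding can't start until after the Retro — holds.
The One-on-one can't start until after the Retro — holds.
One-on-one feeds into OffsitePrep, so it must come first — holds.
There is only one room — holds.
The Onboarding can't start until after the Legal — violated.
The Kickoff can't start until after the Legal — violated.
Legal has to happen before One-on-one — violated.

No — it violates: The Onboarding can't start until after the Legal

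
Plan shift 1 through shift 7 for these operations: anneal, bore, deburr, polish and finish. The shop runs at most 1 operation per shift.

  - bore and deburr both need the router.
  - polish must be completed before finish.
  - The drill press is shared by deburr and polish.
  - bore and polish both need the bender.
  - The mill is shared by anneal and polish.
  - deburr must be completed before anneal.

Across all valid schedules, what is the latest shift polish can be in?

Downstream work caps polish at shift 6.
polish at shift 6 is achievable: polish=shift 6; finish=shift 7; bore=shift 3; deburr=shift 1; anneal=shift 2.

shift 6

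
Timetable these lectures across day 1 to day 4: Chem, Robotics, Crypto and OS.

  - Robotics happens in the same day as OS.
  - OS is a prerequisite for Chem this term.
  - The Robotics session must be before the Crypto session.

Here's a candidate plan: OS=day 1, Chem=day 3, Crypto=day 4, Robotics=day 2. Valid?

The Robotics session must be before the Crypto session — holds.
OS is a prerequisite for Chem this term — holds.
Robotics happens in the same day as OS — violated.

No. Robotics happens in the same day as OS is not satisfied.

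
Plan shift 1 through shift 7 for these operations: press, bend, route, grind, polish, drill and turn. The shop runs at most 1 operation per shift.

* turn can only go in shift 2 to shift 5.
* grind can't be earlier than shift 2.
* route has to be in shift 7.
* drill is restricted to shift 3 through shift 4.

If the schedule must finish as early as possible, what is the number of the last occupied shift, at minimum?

shift 7

With at most 1 per shift and 7 operations, at least 7 shifts are needed.
route can't be placed before shift 7, so the schedule must run through at least shift 7.
7 works (last occupied shift: shift 7): for example turn=shift 2, press=shift 1, polish=shift 6, drill=shift 3, route=shift 7, grind=shift 4, bend=shift 5.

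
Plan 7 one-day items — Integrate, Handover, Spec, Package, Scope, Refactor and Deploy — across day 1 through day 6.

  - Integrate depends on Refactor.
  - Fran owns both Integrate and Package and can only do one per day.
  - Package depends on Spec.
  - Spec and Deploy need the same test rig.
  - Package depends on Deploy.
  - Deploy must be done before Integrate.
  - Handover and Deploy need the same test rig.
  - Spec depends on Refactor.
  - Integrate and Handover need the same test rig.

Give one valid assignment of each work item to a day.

Deploy -> day 1; Spec -> day 2; Handover -> day 3; Integrate -> day 2; Package -> day 3; Refactor -> day 1; Scope -> day 1

Checking: Refactor(day 1) before Spec(day 2); Refactor(day 1) before Integrate(day 2); Deploy(day 1) before Package(day 3); Spec(day 2) before Package(day 3); Deploy(day 1) before Integrate(day 2); Spec(day 2) != Deploy(day 1); Handover(day 3) != Deploy(day 1); Integrate(day 2) != Handover(day 3); Integrate(day 2) != Package(day 3).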